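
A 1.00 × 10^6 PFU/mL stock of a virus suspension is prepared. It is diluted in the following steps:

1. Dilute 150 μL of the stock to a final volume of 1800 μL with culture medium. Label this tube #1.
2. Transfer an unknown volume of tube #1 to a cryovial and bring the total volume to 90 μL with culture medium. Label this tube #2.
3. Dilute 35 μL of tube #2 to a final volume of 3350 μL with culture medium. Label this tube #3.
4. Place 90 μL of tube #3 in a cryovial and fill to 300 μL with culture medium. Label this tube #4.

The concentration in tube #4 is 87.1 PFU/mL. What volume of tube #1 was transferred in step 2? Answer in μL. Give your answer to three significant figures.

30.0 μL

Step 1: 150 μL brought to 1800 μL → factor 1800/150 = 12
Step 2: v brought to 90 μL → factor = 90 μL/v
Step 3: 35 μL brought to 3350 μL → factor 3350/35 = 95.714
Step 4: 90 μL brought to 300 μL → factor 300/90 = 3.3333
Product of known-step factors = 3828.6
Overall factor = 1.00 × 10^6 PFU/mL / (87.1 PFU/mL) = 11481
Step-2 factor = 11481 / 3828.6 = 2.9988
v = 90 μL / 2.9988 = 30.0 μL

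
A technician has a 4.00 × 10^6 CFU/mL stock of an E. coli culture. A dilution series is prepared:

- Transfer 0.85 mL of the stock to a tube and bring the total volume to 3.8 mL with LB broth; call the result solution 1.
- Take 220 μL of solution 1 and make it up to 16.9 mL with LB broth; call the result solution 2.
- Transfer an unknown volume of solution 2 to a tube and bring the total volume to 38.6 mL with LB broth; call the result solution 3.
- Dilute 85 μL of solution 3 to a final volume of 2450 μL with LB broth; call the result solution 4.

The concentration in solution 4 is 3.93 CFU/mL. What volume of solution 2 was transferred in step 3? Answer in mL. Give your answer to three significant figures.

0.375 mL

Step 1: 0.85 mL brought to 3.8 mL → factor 3.8/0.85 = 4.4706
Step 2: 220 μL brought to 16.9 mL → factor 16900/220 = 76.818
Step 3: v brought to 38.6 mL → factor = 38.6 mL/v
Step 4: 85 μL brought to 2450 μL → factor 2450/85 = 28.824
Product of known-step factors = 9898.6
Overall factor = 4.00 × 10^6 CFU/mL / (3.93 CFU/mL) = 1.0178 × 10^6
Step-3 factor = 1.0178 × 10^6 / 9898.6 = 102.82
v = 38.6 mL / 102.82 = 0.375 mL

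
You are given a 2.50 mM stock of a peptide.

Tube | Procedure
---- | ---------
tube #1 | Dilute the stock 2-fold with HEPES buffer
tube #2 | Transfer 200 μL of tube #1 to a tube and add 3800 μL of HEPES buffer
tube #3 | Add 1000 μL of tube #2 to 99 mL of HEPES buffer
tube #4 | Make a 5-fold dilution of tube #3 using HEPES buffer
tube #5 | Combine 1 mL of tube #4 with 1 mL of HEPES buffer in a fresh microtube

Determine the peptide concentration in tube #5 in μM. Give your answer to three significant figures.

Step 1: 2-fold → factor 2
Step 2: 200 μL + 3800 μL = 4000 μL total → factor 4000/200 = 20
Step 3: 1000 μL + 99 mL = 1 × 10^5 μL total → factor 1 × 10^5/1000 = 100
Step 4: 5-fold → factor 5
Step 5: 1 mL + 1 mL = 2 mL total → factor 2/1 = 2
Overall dilution factor = 2 × 20 × 100 × 5 × 2 = 40000
Final = 2.50 mM / 40000 = 6.250 × 10^-5 mM = 0.0625 μM

0.0625 μM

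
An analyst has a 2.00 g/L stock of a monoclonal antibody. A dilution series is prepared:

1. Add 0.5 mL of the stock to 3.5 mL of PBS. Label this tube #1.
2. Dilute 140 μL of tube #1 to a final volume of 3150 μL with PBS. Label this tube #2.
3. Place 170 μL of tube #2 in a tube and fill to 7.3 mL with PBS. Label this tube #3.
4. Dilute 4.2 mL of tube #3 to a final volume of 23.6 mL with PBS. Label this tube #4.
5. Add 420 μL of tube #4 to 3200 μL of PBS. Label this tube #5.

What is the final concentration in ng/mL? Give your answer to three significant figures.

5.34 ng/mL

Step 1: 0.5 mL + 3.5 mL = 4 mL total → factor 4/0.5 = 8
Step 2: 140 μL brought to 3150 μL → factor 3150/140 = 22.5
Step 3: 170 μL brought to 7.3 mL → factor 7300/170 = 42.941
Step 4: 4.2 mL brought to 23.6 mL → factor 23.6/4.2 = 5.619
Step 5: 420 μL + 3200 μL = 3620 μL total → factor 3620/420 = 8.619
Overall dilution factor = 8 × 22.5 × 42.941 × 5.619 × 8.619 = 3.7434 × 10^5
Final = 2.00 g/L / 3.7434 × 10^5 = 5.343 × 10^-6 g/L = 5.34 ng/mL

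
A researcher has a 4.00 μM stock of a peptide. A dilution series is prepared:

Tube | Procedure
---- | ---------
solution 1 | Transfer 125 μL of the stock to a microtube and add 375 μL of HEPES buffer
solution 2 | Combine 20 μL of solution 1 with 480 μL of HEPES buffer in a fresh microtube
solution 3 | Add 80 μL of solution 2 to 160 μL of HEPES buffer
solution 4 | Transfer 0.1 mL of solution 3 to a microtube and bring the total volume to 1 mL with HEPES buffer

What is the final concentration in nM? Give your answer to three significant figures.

Step 1: 125 μL + 375 μL = 500 μL total → factor 500/125 = 4
Step 2: 20 μL + 480 μL = 500 μL total → factor 500/20 = 25
Step 3: 80 μL + 160 μL = 240 μL total → factor 240/80 = 3
Step 4: 0.1 mL brought to 1 mL → factor 1/0.1 = 10
Overall dilution factor = 4 × 25 × 3 × 10 = 3000
Final = 4.00 μM / 3000 = 0.001333 μM = 1.33 nM

1.33 nM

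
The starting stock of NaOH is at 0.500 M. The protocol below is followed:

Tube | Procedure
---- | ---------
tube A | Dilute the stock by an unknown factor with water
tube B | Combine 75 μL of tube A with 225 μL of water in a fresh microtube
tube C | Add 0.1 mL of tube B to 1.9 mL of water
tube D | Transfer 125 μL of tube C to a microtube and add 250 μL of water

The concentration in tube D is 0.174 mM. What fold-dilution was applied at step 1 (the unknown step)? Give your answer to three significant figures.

12.0-fold

Step 1: unknown factor x
Step 2: 75 μL + 225 μL = 300 μL total → factor 300/75 = 4
Step 3: 0.1 mL + 1.9 mL = 2 mL total → factor 2/0.1 = 20
Step 4: 125 μL + 250 μL = 375 μL total → factor 375/125 = 3
Product of known-step factors = 240
Overall factor = 0.500 M / (0.174 mM) = 2873.6
x = 2873.6 / 240 = 12.0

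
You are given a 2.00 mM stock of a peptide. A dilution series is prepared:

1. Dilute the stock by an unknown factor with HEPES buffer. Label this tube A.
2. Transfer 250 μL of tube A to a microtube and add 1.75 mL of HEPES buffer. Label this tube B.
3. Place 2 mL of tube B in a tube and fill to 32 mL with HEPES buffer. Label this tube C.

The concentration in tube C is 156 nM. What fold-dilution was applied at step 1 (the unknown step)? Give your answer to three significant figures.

100-fold

Step 1: unknown factor x
Step 2: 250 μL + 1.75 mL = 2000 μL total → factor 2000/250 = 8
Step 3: 2 mL brought to 32 mL → factor 32/2 = 16
Product of known-step factors = 128
Overall factor = 2.00 mM / (156 nM) = 12821
x = 12821 / 128 = 100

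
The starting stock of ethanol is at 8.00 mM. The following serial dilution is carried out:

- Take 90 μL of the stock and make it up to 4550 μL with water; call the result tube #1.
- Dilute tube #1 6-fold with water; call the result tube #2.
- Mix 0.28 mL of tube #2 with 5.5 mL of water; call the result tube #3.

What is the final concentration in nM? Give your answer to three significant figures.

Step 1: 90 μL brought to 4550 μL → factor 4550/90 = 50.556
Step 2: 6-fold → factor 6
Step 3: 0.28 mL + 5.5 mL = 5.78 mL total → factor 5.78/0.28 = 20.643
Overall dilution factor = 50.556 × 6 × 20.643 = 6261.7
Final = 8.00 mM / 6261.7 = 0.001278 mM = 1.28 × 10^3 nM

1.28 × 10^3 nM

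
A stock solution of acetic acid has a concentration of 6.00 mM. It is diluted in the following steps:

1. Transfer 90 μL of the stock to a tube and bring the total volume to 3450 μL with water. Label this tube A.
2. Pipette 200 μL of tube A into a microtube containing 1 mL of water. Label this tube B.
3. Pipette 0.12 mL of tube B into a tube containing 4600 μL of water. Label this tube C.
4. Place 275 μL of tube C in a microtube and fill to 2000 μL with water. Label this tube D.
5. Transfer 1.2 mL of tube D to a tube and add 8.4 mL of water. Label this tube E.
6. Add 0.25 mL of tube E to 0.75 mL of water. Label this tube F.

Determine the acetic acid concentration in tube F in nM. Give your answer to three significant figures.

2.85 nM

Step 1: 90 μL brought to 3450 μL → factor 3450/90 = 38.333
Step 2: 200 μL + 1 mL = 1200 μL total → factor 1200/200 = 6
Step 3: 0.12 mL + 4600 μL = 4.72 mL total → factor 4.72/0.12 = 39.333
Step 4: 275 μL brought to 2000 μL → factor 2000/275 = 7.2727
Step 5: 1.2 mL + 8.4 mL = 9.6 mL total → factor 9.6/1.2 = 8
Step 6: 0.25 mL + 0.75 mL = 1 mL total → factor 1/0.25 = 4
Overall dilution factor = 38.333 × 6 × 39.333 × 7.2727 × 8 × 4 = 2.1054 × 10^6
Final = 6.00 mM / 2.1054 × 10^6 = 2.850 × 10^-6 mM = 2.85 nM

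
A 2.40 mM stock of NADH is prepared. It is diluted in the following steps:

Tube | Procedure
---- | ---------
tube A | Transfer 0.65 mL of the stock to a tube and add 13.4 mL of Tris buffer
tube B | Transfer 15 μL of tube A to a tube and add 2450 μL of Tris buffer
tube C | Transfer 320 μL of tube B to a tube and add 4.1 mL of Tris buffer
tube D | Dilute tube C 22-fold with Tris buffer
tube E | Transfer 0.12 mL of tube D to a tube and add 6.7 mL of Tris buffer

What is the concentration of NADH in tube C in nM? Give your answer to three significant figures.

Step 1: 0.65 mL + 13.4 mL = 14.05 mL total → factor 14.05/0.65 = 21.615
Step 2: 15 μL + 2450 μL = 2465 μL total → factor 2465/15 = 164.33
Step 3: 320 μL + 4.1 mL = 4420 μL total → factor 4420/320 = 13.812
Dilution factor through tube C = 21.615 × 164.33 × 13.812 = 49064
[tube C] = 2.40 mM / 49064 = 4.892 × 10^-5 mM = 48.9 nM

48.9 nM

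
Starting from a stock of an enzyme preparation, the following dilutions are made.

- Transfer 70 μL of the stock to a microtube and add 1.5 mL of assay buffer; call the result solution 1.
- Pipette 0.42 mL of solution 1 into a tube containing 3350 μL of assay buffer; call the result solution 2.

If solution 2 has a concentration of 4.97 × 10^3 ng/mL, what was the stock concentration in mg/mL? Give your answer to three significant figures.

Step 1: 70 μL + 1.5 mL = 1570 μL total → factor 1570/70 = 22.429
Step 2: 0.42 mL + 3350 μL = 3.77 mL total → factor 3.77/0.42 = 8.9762
Overall dilution factor = 22.429 × 8.9762 = 201.32
Stock = 4.97 × 10^3 ng/mL × 201.32 = 1.001 × 10^6 ng/mL = 1.00 mg/mL

1.00 mg/mL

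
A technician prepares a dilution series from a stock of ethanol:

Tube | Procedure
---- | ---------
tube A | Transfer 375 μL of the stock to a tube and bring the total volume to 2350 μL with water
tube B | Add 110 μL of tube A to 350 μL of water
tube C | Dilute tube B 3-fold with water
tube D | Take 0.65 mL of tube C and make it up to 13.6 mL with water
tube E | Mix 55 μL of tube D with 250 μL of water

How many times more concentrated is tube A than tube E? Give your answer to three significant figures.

Step 1: 375 μL brought to 2350 μL → factor 2350/375 = 6.2667
Step 2: 110 μL + 350 μL = 460 μL total → factor 460/110 = 4.1818
Step 3: 3-fold → factor 3
Step 4: 0.65 mL brought to 13.6 mL → factor 13.6/0.65 = 20.923
Step 5: 55 μL + 250 μL = 305 μL total → factor 305/55 = 5.5455
Dilution factor to tube A = 6.2667; to tube E = 9121.9
[tube A]/[tube E] = (factor to tube E)/(factor to tube A) = 9121.9/6.2667 = 1.46 × 10^3

1.46 × 10^3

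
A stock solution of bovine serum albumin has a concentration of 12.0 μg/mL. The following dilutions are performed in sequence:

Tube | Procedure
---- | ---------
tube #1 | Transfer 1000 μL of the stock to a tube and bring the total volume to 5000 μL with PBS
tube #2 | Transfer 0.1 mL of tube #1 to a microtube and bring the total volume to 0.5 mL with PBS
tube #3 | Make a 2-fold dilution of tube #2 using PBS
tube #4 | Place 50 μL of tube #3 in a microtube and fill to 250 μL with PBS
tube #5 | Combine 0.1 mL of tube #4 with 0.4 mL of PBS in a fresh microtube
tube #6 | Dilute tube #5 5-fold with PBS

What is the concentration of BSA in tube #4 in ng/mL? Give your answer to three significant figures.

Step 1: 1000 μL brought to 5000 μL → factor 5000/1000 = 5
Step 2: 0.1 mL brought to 0.5 mL → factor 0.5/0.1 = 5
Step 3: 2-fold → factor 2
Step 4: 50 μL brought to 250 μL → factor 250/50 = 5
Dilution factor through tube #4 = 5 × 5 × 2 × 5 = 250
[tube #4] = 12.0 μg/mL / 250 = 0.04800 μg/mL = 48.0 ng/mL

48.0 ng/mL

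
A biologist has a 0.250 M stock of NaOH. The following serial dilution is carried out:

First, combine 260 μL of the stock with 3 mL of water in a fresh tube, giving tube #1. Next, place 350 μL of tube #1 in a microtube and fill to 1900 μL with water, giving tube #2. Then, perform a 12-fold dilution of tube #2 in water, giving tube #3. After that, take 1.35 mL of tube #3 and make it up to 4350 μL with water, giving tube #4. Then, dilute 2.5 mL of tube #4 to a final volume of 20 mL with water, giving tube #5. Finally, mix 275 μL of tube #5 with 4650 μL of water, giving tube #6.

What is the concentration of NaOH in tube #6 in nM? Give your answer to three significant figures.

Step 1: 260 μL + 3 mL = 3260 μL total → factor 3260/260 = 12.538
Step 2: 350 μL brought to 1900 μL → factor 1900/350 = 5.4286
Step 3: 12-fold → factor 12
Step 4: 1.35 mL brought to 4350 μL → factor 4.35/1.35 = 3.2222
Step 5: 2.5 mL brought to 20 mL → factor 20/2.5 = 8
Step 6: 275 μL + 4650 μL = 4925 μL total → factor 4925/275 = 17.909
Overall dilution factor = 12.538 × 5.4286 × 12 × 3.2222 × 8 × 17.909 = 3.7708 × 10^5
Final = 0.250 M / 3.7708 × 10^5 = 6.630 × 10^-7 M = 663 nM

663 nM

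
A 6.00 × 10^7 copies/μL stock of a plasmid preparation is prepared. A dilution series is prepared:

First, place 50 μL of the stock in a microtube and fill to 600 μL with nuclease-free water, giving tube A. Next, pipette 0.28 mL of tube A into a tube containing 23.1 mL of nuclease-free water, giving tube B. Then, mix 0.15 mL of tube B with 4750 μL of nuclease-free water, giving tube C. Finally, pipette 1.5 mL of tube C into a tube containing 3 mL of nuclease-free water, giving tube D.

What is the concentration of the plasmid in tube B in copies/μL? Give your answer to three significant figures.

Step 1: 50 μL brought to 600 μL → factor 600/50 = 12
Step 2: 0.28 mL + 23.1 mL = 23.38 mL total → factor 23.38/0.28 = 83.5
Dilution factor through tube B = 12 × 83.5 = 1002
[tube B] = 6.00 × 10^7 copies/μL / 1002 = 5.99 × 10^4 copies/μL

5.99 × 10^4 copies/μL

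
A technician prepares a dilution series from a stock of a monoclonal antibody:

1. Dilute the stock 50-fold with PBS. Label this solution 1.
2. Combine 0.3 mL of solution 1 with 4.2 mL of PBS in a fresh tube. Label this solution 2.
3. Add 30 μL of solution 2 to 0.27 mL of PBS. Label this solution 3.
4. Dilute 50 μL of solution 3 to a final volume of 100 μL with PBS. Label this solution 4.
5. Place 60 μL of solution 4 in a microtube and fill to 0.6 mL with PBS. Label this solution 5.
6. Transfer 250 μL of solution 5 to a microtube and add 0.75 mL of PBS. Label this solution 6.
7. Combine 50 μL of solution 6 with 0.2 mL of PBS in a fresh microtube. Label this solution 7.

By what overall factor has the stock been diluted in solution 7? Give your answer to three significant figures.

3.00 × 10^6

Step 1: 50-fold → factor 50
Step 2: 0.3 mL + 4.2 mL = 4.5 mL total → factor 4.5/0.3 = 15
Step 3: 30 μL + 0.27 mL = 300 μL total → factor 300/30 = 10
Step 4: 50 μL brought to 100 μL → factor 100/50 = 2
Step 5: 60 μL brought to 0.6 mL → factor 600/60 = 10
Step 6: 250 μL + 0.75 mL = 1000 μL total → factor 1000/250 = 4
Step 7: 50 μL + 0.2 mL = 250 μL total → factor 250/50 = 5
Overall dilution factor = 50 × 15 × 10 × 2 × 10 × 4 × 5 = 3 × 10^6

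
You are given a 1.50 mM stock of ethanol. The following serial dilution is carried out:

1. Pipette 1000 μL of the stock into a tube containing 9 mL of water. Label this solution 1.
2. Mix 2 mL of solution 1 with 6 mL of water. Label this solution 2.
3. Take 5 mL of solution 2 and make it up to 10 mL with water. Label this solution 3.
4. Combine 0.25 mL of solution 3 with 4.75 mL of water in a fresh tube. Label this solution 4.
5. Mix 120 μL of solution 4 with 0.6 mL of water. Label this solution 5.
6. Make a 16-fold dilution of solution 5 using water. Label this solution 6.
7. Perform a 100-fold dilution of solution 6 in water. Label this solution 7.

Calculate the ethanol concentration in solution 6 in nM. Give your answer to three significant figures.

9.77 nM

Step 1: 1000 μL + 9 mL = 10000 μL total → factor 10000/1000 = 10
Step 2: 2 mL + 6 mL = 8 mL total → factor 8/2 = 4
Step 3: 5 mL brought to 10 mL → factor 10/5 = 2
Step 4: 0.25 mL + 4.75 mL = 5 mL total → factor 5/0.25 = 20
Step 5: 120 μL + 0.6 mL = 720 μL total → factor 720/120 = 6
Step 6: 16-fold → factor 16
Dilution factor through solution 6 = 10 × 4 × 2 × 20 × 6 × 16 = 1.536 × 10^5
[solution 6] = 1.50 mM / 1.536 × 10^5 = 9.766 × 10^-6 mM = 9.77 nM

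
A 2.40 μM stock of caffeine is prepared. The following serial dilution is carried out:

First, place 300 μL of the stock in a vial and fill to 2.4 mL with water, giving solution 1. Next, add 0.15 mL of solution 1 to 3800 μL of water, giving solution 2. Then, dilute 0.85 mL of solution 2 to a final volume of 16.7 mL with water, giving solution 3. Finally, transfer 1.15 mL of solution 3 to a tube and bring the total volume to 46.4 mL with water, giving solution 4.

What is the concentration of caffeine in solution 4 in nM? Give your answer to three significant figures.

0.0144 nM

Step 1: 300 μL brought to 2.4 mL → factor 2400/300 = 8
Step 2: 0.15 mL + 3800 μL = 3.95 mL total → factor 3.95/0.15 = 26.333
Step 3: 0.85 mL brought to 16.7 mL → factor 16.7/0.85 = 19.647
Step 4: 1.15 mL brought to 46.4 mL → factor 46.4/1.15 = 40.348
Overall dilution factor = 8 × 26.333 × 19.647 × 40.348 = 1.67 × 10^5
Final = 2.40 μM / 1.67 × 10^5 = 1.437 × 10^-5 μM = 0.0144 nM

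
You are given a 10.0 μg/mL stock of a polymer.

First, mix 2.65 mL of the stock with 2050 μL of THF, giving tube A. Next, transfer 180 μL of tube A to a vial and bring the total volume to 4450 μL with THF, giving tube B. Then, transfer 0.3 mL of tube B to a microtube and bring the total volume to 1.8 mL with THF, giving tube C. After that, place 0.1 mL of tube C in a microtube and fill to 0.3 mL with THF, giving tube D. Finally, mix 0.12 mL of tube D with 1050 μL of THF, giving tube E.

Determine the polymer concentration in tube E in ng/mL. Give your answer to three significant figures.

Step 1: 2.65 mL + 2050 μL = 4.7 mL total → factor 4.7/2.65 = 1.7736
Step 2: 180 μL brought to 4450 μL → factor 4450/180 = 24.722
Step 3: 0.3 mL brought to 1.8 mL → factor 1.8/0.3 = 6
Step 4: 0.1 mL brought to 0.3 mL → factor 0.3/0.1 = 3
Step 5: 0.12 mL + 1050 μL = 1.17 mL total → factor 1.17/0.12 = 9.75
Overall dilution factor = 1.7736 × 24.722 × 6 × 3 × 9.75 = 7695.1
Final = 10.0 μg/mL / 7695.1 = 0.001300 μg/mL = 1.30 ng/mL

1.30 ng/mL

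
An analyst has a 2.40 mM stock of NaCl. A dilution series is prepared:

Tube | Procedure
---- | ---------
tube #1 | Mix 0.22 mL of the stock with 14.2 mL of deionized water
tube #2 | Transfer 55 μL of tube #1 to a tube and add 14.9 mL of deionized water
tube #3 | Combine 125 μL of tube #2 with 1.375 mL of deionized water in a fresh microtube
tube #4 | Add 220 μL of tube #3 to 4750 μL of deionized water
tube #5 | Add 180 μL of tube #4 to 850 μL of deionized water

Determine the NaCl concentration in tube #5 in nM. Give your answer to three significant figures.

0.0868 nM

Step 1: 0.22 mL + 14.2 mL = 14.42 mL total → factor 14.42/0.22 = 65.545
Step 2: 55 μL + 14.9 mL = 14955 μL total → factor 14955/55 = 271.91
Step 3: 125 μL + 1.375 mL = 1500 μL total → factor 1500/125 = 12
Step 4: 220 μL + 4750 μL = 4970 μL total → factor 4970/220 = 22.591
Step 5: 180 μL + 850 μL = 1030 μL total → factor 1030/180 = 5.7222
Overall dilution factor = 65.545 × 271.91 × 12 × 22.591 × 5.7222 = 2.7647 × 10^7
Final = 2.40 mM / 2.7647 × 10^7 = 8.681 × 10^-8 mM = 0.0868 nM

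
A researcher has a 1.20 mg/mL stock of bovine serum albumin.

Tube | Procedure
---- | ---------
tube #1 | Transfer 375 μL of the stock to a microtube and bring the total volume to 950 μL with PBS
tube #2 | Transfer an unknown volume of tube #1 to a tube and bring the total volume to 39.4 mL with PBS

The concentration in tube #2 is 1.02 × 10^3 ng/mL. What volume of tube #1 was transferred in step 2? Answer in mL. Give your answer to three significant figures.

0.0848 mL

Step 1: 375 μL brought to 950 μL → factor 950/375 = 2.5333
Step 2: v brought to 39.4 mL → factor = 39.4 mL/v
Product of known-step factors = 2.5333
Overall factor = 1.20 mg/mL / (1.02 × 10^3 ng/mL) = 1176.5
Step-2 factor = 1176.5 / 2.5333 = 464.4
v = 39.4 mL / 464.4 = 0.0848 mL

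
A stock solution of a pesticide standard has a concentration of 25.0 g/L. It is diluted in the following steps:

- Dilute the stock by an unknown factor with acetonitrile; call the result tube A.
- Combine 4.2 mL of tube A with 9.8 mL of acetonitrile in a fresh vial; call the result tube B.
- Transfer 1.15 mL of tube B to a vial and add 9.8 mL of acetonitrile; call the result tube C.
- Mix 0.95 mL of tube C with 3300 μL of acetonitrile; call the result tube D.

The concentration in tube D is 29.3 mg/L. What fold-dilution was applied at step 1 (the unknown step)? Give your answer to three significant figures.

Step 1: unknown factor x
Step 2: 4.2 mL + 9.8 mL = 14 mL total → factor 14/4.2 = 3.3333
Step 3: 1.15 mL + 9.8 mL = 10.95 mL total → factor 10.95/1.15 = 9.5217
Step 4: 0.95 mL + 3300 μL = 4.25 mL total → factor 4.25/0.95 = 4.4737
Product of known-step factors = 141.99
Overall factor = 25.0 g/L / (29.3 mg/L) = 853.24
x = 853.24 / 141.99 = 6.01

6.01-fold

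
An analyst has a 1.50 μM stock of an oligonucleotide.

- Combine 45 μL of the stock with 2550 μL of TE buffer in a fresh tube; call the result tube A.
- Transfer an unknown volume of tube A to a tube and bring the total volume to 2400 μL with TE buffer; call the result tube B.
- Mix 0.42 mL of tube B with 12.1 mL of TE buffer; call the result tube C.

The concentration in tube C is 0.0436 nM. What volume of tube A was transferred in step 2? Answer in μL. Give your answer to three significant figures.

Step 1: 45 μL + 2550 μL = 2595 μL total → factor 2595/45 = 57.667
Step 2: v brought to 2400 μL → factor = 2400 μL/v
Step 3: 0.42 mL + 12.1 mL = 12.52 mL total → factor 12.52/0.42 = 29.81
Product of known-step factors = 1719
Overall factor = 1.50 μM / (0.0436 nM) = 34404
Step-2 factor = 34404 / 1719 = 20.014
v = 2400 μL / 20.014 = 120 μL

120 μL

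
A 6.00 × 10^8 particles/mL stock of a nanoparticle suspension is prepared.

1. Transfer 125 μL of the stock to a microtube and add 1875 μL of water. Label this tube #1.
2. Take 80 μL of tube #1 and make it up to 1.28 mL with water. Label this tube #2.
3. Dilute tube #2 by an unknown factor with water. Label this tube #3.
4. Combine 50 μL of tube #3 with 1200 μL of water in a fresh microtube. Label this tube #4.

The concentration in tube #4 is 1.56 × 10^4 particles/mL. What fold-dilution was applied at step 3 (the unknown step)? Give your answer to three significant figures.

Step 1: 125 μL + 1875 μL = 2000 μL total → factor 2000/125 = 16
Step 2: 80 μL brought to 1.28 mL → factor 1280/80 = 16
Step 3: unknown factor x
Step 4: 50 μL + 1200 μL = 1250 μL total → factor 1250/50 = 25
Product of known-step factors = 6400
Overall factor = 6.00 × 10^8 particles/mL / (1.56 × 10^4 particles/mL) = 38462
x = 38462 / 6400 = 6.01

6.01-fold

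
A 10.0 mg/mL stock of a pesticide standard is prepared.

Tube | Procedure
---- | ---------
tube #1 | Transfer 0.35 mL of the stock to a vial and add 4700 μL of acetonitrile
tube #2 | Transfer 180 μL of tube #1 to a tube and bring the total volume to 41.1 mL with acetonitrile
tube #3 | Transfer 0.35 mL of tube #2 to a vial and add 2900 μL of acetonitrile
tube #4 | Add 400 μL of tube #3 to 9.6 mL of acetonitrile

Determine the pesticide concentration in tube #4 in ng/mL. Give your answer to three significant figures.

Step 1: 0.35 mL + 4700 μL = 5.05 mL total → factor 5.05/0.35 = 14.429
Step 2: 180 μL brought to 41.1 mL → factor 41100/180 = 228.33
Step 3: 0.35 mL + 2900 μL = 3.25 mL total → factor 3.25/0.35 = 9.2857
Step 4: 400 μL + 9.6 mL = 10000 μL total → factor 10000/400 = 25
Overall dilution factor = 14.429 × 228.33 × 9.2857 × 25 = 7.648 × 10^5
Final = 10.0 mg/mL / 7.648 × 10^5 = 1.308 × 10^-5 mg/mL = 13.1 ng/mL

13.1 ng/mL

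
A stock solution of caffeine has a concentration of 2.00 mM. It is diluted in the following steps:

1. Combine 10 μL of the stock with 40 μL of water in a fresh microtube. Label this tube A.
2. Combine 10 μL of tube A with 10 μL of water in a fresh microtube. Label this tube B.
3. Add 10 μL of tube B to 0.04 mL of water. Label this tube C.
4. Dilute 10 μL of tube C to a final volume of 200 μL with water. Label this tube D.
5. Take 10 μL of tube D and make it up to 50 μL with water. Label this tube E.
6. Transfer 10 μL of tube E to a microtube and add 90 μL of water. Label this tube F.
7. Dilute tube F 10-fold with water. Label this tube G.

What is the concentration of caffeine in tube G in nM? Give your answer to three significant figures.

4.00 nM

Step 1: 10 μL + 40 μL = 50 μL total → factor 50/10 = 5
Step 2: 10 μL + 10 μL = 20 μL total → factor 20/10 = 2
Step 3: 10 μL + 0.04 mL = 50 μL total → factor 50/10 = 5
Step 4: 10 μL brought to 200 μL → factor 200/10 = 20
Step 5: 10 μL brought to 50 μL → factor 50/10 = 5
Step 6: 10 μL + 90 μL = 100 μL total → factor 100/10 = 10
Step 7: 10-fold → factor 10
Overall dilution factor = 5 × 2 × 5 × 20 × 5 × 10 × 10 = 5 × 10^5
Final = 2.00 mM / 5 × 10^5 = 4.000 × 10^-6 mM = 4.00 nM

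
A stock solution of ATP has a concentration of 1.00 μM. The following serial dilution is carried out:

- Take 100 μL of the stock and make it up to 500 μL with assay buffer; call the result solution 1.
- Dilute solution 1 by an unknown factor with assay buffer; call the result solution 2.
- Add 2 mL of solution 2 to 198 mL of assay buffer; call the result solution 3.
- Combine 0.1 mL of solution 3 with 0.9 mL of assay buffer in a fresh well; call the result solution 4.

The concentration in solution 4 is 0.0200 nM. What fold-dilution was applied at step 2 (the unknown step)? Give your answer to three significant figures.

10.0-fold

Step 1: 100 μL brought to 500 μL → factor 500/100 = 5
Step 2: unknown factor x
Step 3: 2 mL + 198 mL = 200 mL total → factor 200/2 = 100
Step 4: 0.1 mL + 0.9 mL = 1 mL total → factor 1/0.1 = 10
Product of known-step factors = 5000
Overall factor = 1.00 μM / (0.0200 nM) = 50000
x = 50000 / 5000 = 10.0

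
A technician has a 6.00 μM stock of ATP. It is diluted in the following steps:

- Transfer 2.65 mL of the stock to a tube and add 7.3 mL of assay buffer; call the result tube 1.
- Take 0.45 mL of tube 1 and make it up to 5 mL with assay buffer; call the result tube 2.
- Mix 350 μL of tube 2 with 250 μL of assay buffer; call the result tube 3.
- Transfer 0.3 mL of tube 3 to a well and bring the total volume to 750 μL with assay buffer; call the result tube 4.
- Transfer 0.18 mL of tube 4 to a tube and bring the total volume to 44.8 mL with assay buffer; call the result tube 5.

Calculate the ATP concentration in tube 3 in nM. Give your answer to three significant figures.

Step 1: 2.65 mL + 7.3 mL = 9.95 mL total → factor 9.95/2.65 = 3.7547
Step 2: 0.45 mL brought to 5 mL → factor 5/0.45 = 11.111
Step 3: 350 μL + 250 μL = 600 μL total → factor 600/350 = 1.7143
Dilution factor through tube 3 = 3.7547 × 11.111 × 1.7143 = 71.518
[tube 3] = 6.00 μM / 71.518 = 0.08389 μM = 83.9 nM

83.9 nM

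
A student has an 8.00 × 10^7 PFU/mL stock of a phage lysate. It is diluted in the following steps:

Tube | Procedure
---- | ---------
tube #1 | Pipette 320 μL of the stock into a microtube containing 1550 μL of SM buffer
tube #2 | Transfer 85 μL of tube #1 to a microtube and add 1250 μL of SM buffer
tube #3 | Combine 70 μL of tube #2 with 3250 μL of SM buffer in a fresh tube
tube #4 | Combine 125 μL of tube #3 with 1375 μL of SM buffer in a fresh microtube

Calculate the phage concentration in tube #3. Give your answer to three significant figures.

1.84 × 10^4 PFU/mL

Step 1: 320 μL + 1550 μL = 1870 μL total → factor 1870/320 = 5.8438
Step 2: 85 μL + 1250 μL = 1335 μL total → factor 1335/85 = 15.706
Step 3: 70 μL + 3250 μL = 3320 μL total → factor 3320/70 = 47.429
Dilution factor through tube #3 = 5.8438 × 15.706 × 47.429 = 4353.1
[tube #3] = 8.00 × 10^7 PFU/mL / 4353.1 = 1.84 × 10^4 PFU/mL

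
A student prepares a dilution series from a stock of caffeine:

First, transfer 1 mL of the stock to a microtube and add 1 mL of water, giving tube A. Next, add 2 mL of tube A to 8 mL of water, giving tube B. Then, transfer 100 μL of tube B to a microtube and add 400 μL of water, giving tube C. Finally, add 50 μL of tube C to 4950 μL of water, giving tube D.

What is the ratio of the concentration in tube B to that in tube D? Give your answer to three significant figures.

500

Step 1: 1 mL + 1 mL = 2 mL total → factor 2/1 = 2
Step 2: 2 mL + 8 mL = 10 mL total → factor 10/2 = 5
Step 3: 100 μL + 400 μL = 500 μL total → factor 500/100 = 5
Step 4: 50 μL + 4950 μL = 5000 μL total → factor 5000/50 = 100
Dilution factor to tube B = 10; to tube D = 5000
[tube B]/[tube D] = (factor to tube D)/(factor to tube B) = 5000/10 = 500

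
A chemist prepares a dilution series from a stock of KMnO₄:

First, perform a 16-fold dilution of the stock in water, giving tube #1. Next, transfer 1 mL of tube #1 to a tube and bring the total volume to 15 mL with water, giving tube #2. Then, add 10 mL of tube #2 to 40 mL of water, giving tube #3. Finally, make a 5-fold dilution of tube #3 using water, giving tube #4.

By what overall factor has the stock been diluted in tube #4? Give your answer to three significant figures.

Step 1: 16-fold → factor 16
Step 2: 1 mL brought to 15 mL → factor 15/1 = 15
Step 3: 10 mL + 40 mL = 50 mL total → factor 50/10 = 5
Step 4: 5-fold → factor 5
Overall dilution factor = 16 × 15 × 5 × 5 = 6000

6.00 × 10^3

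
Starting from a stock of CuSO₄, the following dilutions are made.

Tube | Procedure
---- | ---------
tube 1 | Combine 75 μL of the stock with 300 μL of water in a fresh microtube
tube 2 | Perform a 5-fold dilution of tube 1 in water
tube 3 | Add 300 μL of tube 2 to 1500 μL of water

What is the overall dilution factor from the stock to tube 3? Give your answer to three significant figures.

Step 1: 75 μL + 300 μL = 375 μL total → factor 375/75 = 5
Step 2: 5-fold → factor 5
Step 3: 300 μL + 1500 μL = 1800 μL total → factor 1800/300 = 6
Overall dilution factor = 5 × 5 × 6 = 150

150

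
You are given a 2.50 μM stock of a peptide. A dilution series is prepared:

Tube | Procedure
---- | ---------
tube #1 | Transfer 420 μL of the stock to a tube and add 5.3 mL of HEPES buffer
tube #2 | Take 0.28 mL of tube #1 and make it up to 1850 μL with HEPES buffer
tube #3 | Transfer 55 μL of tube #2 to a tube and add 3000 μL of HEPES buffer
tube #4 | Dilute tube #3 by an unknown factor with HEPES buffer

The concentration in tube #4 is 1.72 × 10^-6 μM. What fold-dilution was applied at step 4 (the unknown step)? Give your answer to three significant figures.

Step 1: 420 μL + 5.3 mL = 5720 μL total → factor 5720/420 = 13.619
Step 2: 0.28 mL brought to 1850 μL → factor 1.85/0.28 = 6.6071
Step 3: 55 μL + 3000 μL = 3055 μL total → factor 3055/55 = 55.545
Step 4: unknown factor x
Product of known-step factors = 4998.1
Overall factor = 2.50 μM / (1.72 × 10^-6 μM) = 1.4535 × 10^6
x = 1.4535 × 10^6 / 4998.1 = 291

291-fold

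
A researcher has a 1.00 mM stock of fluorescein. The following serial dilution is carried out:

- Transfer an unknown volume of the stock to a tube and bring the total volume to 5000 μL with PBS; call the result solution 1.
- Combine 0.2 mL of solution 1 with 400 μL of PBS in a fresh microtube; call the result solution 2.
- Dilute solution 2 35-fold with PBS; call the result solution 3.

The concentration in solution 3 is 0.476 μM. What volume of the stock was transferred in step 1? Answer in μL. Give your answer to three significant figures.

Step 1: v brought to 5000 μL → factor = 5000 μL/v
Step 2: 0.2 mL + 400 μL = 0.6 mL total → factor 0.6/0.2 = 3
Step 3: 35-fold → factor 35
Product of known-step factors = 105
Overall factor = 1.00 mM / (0.476 μM) = 2100.8
Step-1 factor = 2100.8 / 105 = 20.008
v = 5000 μL / 20.008 = 250 μL

250 μL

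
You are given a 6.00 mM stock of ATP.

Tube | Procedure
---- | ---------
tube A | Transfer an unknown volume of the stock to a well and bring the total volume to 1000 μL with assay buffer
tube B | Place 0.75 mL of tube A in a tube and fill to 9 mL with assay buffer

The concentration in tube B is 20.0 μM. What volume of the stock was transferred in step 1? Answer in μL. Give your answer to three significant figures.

Step 1: v brought to 1000 μL → factor = 1000 μL/v
Step 2: 0.75 mL brought to 9 mL → factor 9/0.75 = 12
Product of known-step factors = 12
Overall factor = 6.00 mM / (20.0 μM) = 300
Step-1 factor = 300 / 12 = 25
v = 1000 μL / 25 = 40.0 μL

40.0 μL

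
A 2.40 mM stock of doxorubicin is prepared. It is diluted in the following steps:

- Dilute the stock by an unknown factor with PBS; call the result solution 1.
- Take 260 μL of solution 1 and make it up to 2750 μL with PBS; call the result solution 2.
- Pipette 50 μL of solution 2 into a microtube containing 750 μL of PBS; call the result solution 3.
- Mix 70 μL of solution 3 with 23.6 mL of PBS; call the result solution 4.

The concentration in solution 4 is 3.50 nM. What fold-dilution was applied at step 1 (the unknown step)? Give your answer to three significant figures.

12.0-fold

Step 1: unknown factor x
Step 2: 260 μL brought to 2750 μL → factor 2750/260 = 10.577
Step 3: 50 μL + 750 μL = 800 μL total → factor 800/50 = 16
Step 4: 70 μL + 23.6 mL = 23670 μL total → factor 23670/70 = 338.14
Product of known-step factors = 57224
Overall factor = 2.40 mM / (3.50 nM) = 6.8571 × 10^5
x = 6.8571 × 10^5 / 57224 = 12.0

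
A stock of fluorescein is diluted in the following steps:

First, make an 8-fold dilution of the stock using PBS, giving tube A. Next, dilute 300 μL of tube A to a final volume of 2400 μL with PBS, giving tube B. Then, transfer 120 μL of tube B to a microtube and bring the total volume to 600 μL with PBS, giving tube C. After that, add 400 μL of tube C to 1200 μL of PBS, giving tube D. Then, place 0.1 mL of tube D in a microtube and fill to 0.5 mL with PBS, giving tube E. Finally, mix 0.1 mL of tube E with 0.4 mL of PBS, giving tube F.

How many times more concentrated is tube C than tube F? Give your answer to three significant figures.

Step 1: 8-fold → factor 8
Step 2: 300 μL brought to 2400 μL → factor 2400/300 = 8
Step 3: 120 μL brought to 600 μL → factor 600/120 = 5
Step 4: 400 μL + 1200 μL = 1600 μL total → factor 1600/400 = 4
Step 5: 0.1 mL brought to 0.5 mL → factor 0.5/0.1 = 5
Step 6: 0.1 mL + 0.4 mL = 0.5 mL total → factor 0.5/0.1 = 5
Dilution factor to tube C = 320; to tube F = 32000
[tube C]/[tube F] = (factor to tube F)/(factor to tube C) = 32000/320 = 100

100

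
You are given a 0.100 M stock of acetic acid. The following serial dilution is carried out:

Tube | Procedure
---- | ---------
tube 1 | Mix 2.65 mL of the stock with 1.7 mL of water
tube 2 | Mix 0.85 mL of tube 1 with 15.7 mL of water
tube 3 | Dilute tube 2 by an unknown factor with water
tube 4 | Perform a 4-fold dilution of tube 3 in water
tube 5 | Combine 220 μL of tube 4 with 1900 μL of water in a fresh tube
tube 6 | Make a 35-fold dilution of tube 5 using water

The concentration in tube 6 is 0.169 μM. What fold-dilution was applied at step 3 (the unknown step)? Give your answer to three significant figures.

13.7-fold

Step 1: 2.65 mL + 1.7 mL = 4.35 mL total → factor 4.35/2.65 = 1.6415
Step 2: 0.85 mL + 15.7 mL = 16.55 mL total → factor 16.55/0.85 = 19.471
Step 3: unknown factor x
Step 4: 4-fold → factor 4
Step 5: 220 μL + 1900 μL = 2120 μL total → factor 2120/220 = 9.6364
Step 6: 35-fold → factor 35
Product of known-step factors = 43119
Overall factor = 0.100 M / (0.169 μM) = 5.9172 × 10^5
x = 5.9172 × 10^5 / 43119 = 13.7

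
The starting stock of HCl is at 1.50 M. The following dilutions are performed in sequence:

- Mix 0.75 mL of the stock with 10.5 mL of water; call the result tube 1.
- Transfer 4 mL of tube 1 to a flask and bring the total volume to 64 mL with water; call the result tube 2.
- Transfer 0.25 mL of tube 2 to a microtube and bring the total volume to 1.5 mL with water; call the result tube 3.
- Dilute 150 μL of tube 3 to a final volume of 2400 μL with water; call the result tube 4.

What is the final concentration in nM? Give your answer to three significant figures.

6.51 × 10^4 nM

Step 1: 0.75 mL + 10.5 mL = 11.25 mL total → factor 11.25/0.75 = 15
Step 2: 4 mL brought to 64 mL → factor 64/4 = 16
Step 3: 0.25 mL brought to 1.5 mL → factor 1.5/0.25 = 6
Step 4: 150 μL brought to 2400 μL → factor 2400/150 = 16
Overall dilution factor = 15 × 16 × 6 × 16 = 23040
Final = 1.50 M / 23040 = 6.510 × 10^-5 M = 6.51 × 10^4 nM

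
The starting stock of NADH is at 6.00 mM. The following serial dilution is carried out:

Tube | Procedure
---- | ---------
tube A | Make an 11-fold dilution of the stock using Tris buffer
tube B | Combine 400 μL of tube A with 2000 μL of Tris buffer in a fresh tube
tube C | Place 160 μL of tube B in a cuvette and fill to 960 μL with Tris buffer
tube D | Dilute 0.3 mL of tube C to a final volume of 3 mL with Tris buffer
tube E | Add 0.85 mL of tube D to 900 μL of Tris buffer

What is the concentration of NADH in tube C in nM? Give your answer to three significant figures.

Step 1: 11-fold → factor 11
Step 2: 400 μL + 2000 μL = 2400 μL total → factor 2400/400 = 6
Step 3: 160 μL brought to 960 μL → factor 960/160 = 6
Dilution factor through tube C = 11 × 6 × 6 = 396
[tube C] = 6.00 mM / 396 = 0.01515 mM = 1.52 × 10^4 nM

1.52 × 10^4 nM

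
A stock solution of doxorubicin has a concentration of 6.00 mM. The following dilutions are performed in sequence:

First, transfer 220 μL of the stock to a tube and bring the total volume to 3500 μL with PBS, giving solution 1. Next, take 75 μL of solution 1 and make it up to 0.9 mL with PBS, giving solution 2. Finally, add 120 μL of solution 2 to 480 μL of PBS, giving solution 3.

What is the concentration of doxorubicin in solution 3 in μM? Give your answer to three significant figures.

6.29 μM

Step 1: 220 μL brought to 3500 μL → factor 3500/220 = 15.909
Step 2: 75 μL brought to 0.9 mL → factor 900/75 = 12
Step 3: 120 μL + 480 μL = 600 μL total → factor 600/120 = 5
Overall dilution factor = 15.909 × 12 × 5 = 954.55
Final = 6.00 mM / 954.55 = 0.006286 mM = 6.29 μM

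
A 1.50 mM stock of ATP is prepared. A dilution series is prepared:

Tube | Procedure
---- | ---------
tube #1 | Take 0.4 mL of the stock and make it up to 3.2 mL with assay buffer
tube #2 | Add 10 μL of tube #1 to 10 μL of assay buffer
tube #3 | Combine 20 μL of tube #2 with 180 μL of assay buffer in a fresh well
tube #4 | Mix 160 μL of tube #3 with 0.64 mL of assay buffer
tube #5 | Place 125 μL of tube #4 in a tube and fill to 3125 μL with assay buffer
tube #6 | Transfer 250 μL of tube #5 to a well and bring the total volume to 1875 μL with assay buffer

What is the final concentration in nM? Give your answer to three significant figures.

10.0 nM

Step 1: 0.4 mL brought to 3.2 mL → factor 3.2/0.4 = 8
Step 2: 10 μL + 10 μL = 20 μL total → factor 20/10 = 2
Step 3: 20 μL + 180 μL = 200 μL total → factor 200/20 = 10
Step 4: 160 μL + 0.64 mL = 800 μL total → factor 800/160 = 5
Step 5: 125 μL brought to 3125 μL → factor 3125/125 = 25
Step 6: 250 μL brought to 1875 μL → factor 1875/250 = 7.5
Overall dilution factor = 8 × 2 × 10 × 5 × 25 × 7.5 = 1.5 × 10^5
Final = 1.50 mM / 1.5 × 10^5 = 1.000 × 10^-5 mM = 10.0 nM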